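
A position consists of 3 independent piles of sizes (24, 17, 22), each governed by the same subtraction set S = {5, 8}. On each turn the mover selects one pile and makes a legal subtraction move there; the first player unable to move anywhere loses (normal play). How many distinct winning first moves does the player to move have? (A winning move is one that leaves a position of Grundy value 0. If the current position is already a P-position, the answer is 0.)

1

All piles use S = {5, 8}:
n :  0  1  2  3  4  5  6  7  8  9 10 11 12 13 14 15 16 17 18 19 20 21 22 23 24
G :  0  0  0  0  0  1  1  1  1  1  2  2  2  0  0  0  0  0  1  1  1  1  1  2  2
Pile A: G(24) = 2.
Pile B: G(17) = 0.
Pile C: G(22) = 1.
Combined Grundy value = 2 ⊕ 0 ⊕ 1 = 3.
A winning move leaves total XOR = 0, i.e. changes one component's Grundy value g to g ⊕ X where X is the current total.
Pile A: need g' = 2⊕3 = 1. Options: 24−5→G=1, 24−8→G=0. Hits: 1.
Pile B: need g' = 0⊕3 = 3. Options: 17−5→G=2, 17−8→G=1. Hits: 0.
Pile C: need g' = 1⊕3 = 2. Options: 22−5→G=0, 22−8→G=0. Hits: 0.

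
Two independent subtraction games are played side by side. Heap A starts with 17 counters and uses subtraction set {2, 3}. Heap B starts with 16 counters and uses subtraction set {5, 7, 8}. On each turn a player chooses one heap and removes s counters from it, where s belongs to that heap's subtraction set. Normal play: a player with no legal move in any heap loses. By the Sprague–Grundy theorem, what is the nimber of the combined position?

1

Heap A, S = {2, 3}:
n :  0  1  2  3  4  5  6  7  8  9 10 11 12 13 14 15 16 17
G :  0  0  1  1  2  0  0  1  1  2  0  0  1  1  2  0  0  1
G_A(17) = 1.
Heap B, S = {5, 7, 8}:
n :  0  1  2  3  4  5  6  7  8  9 10 11 12 13 14 15 16
G :  0  0  0  0  0  1  1  1  1  1  2  2  2  0  0  0  0
G_B(16) = 0.
Combined Grundy value = 1 ⊕ 0 = 1.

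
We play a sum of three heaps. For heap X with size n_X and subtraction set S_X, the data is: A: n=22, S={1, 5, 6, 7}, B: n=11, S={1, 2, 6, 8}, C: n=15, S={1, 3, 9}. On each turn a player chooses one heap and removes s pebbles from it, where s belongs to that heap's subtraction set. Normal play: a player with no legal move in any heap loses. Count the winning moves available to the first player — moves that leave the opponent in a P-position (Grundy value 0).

1

Heap A, S = {1, 5, 6, 7}:
n :  0  1  2  3  4  5  6  7  8  9 10 11 12 13 14 15 16 17 18 19 20 21 22
G :  0  1  0  1  0  1  2  3  2  3  2  3  0  1  0  1  0  1  2  3  2  3  2
G_A(22) = 2.
Heap B, S = {1, 2, 6, 8}:
G(0) = 0
G(1) = mex{0} = 1
G(2) = mex{1,0} = 2
G(3) = mex{2,1} = 0
G(4) = mex{0,2} = 1
G(5) = mex{1,0} = 2
G(6) = mex{2,1,0} = 3
G(7) = mex{3,2,1} = 0
G(8) = mex{0,3,2,0} = 1
G(9) = mex{1,0,0,1} = 2
G(10) = mex{2,1,1,2} = 0
G(11) = mex{0,2,2,0} = 1
G_B(11) = 1.
Heap C, S = {1, 3, 9}:
n :  0  1  2  3  4  5  6  7  8  9 10 11 12 13 14 15
G :  0  1  0  1  0  1  0  1  0  1  0  1  0  1  0  1
G_C(15) = 1.
Combined Grundy value = 2 ⊕ 1 ⊕ 1 = 2.
A winning move leaves total XOR = 0, i.e. changes one component's Grundy value g to g ⊕ X where X is the current total.
Heap A: need g' = 2⊕2 = 0. Options: 22−1→G=3, 22−5→G=1, 22−6→G=0, 22−7→G=1. Hits: 1.
Heap B: need g' = 1⊕2 = 3. Options: 11−1→G=0, 11−2→G=2, 11−6→G=2, 11−8→G=0. Hits: 0.
Heap C: need g' = 1⊕2 = 3. Options: 15−1→G=0, 15−3→G=0, 15−9→G=0. Hits: 0.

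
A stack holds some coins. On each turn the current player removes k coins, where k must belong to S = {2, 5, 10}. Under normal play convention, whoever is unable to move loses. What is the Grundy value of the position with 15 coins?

n :  0  1  2  3  4  5  6  7  8  9 10 11 12 13 14 15
G :  0  0  1  1  0  2  1  0  0  1  1  2  2  3  3  0

0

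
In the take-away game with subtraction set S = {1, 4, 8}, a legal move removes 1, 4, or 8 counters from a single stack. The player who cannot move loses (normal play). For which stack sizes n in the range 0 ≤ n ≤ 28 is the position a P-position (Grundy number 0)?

n :  0  1  2  3  4  5  6  7  8  9 10 11 12 13 14 15 16 17 18 19 20 21 22 23 24 25 26 27 28
G :  0  1  0  1  2  0  1  0  1  2  3  2  0  1  0  1  2  0  1  0  1  2  3  2  0  1  0  1  2
P-positions are exactly the n with G(n) = 0.

0, 2, 5, 7, 12, 14, 17, 19, 24, 26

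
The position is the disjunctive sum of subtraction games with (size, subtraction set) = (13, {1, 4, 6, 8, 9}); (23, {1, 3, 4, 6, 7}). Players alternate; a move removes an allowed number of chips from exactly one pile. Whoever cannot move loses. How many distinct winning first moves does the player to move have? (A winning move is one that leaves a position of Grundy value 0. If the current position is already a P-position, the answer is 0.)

Pile A, S = {1, 4, 6, 8, 9}:
G(0) = 0
G(1) = mex{0} = 1
G(2) = mex{1} = 0
G(3) = mex{0} = 1
G(4) = mex{1,0} = 2
G(5) = mex{2,1} = 0
G(6) = mex{0,0,0} = 1
G(7) = mex{1,1,1} = 0
G(8) = mex{0,2,0,0} = 1
G(9) = mex{1,0,1,1,0} = 2
G(10) = mex{2,1,2,0,1} = 3
G(11) = mex{3,0,0,1,0} = 2
G(12) = mex{2,1,1,2,1} = 0
G(13) = mex{0,2,0,0,2} = 1
G_A(13) = 1.
Pile B, S = {1, 3, 4, 6, 7}:
G(0) = 0
G(1) = mex{0} = 1
G(2) = mex{1} = 0
G(3) = mex{0,0} = 1
G(4) = mex{1,1,0} = 2
G(5) = mex{2,0,1} = 3
G(6) = mex{3,1,0,0} = 2
G(7) = mex{2,2,1,1,0} = 3
G(8) = mex{3,3,2,0,1} = 4
G(9) = mex{4,2,3,1,0} = 5
G(10) = mex{5,3,2,2,1} = 0
G(11) = mex{0,4,3,3,2} = 1
G(12) = mex{1,5,4,2,3} = 0
G(13) = mex{0,0,5,3,2} = 1
G(14) = mex{1,1,0,4,3} = 2
G(15) = mex{2,0,1,5,4} = 3
G(16) = mex{3,1,0,0,5} = 2
G(17) = mex{2,2,1,1,0} = 3
G(18) = mex{3,3,2,0,1} = 4
G(19) = mex{4,2,3,1,0} = 5
G(20) = mex{5,3,2,2,1} = 0
G(21) = mex{0,4,3,3,2} = 1
G(22) = mex{1,5,4,2,3} = 0
G(23) = mex{0,0,5,3,2} = 1
G_B(23) = 1.
Combined Grundy value = 1 ⊕ 1 = 0.
A winning move leaves total XOR = 0, i.e. changes one component's Grundy value g to g ⊕ X where X is the current total.
Pile A: target g' = 1⊕0 = 1, but every legal move changes the Grundy value (mex property), so 0 moves.
Pile B: target g' = 1⊕0 = 1, but every legal move changes the Grundy value (mex property), so 0 moves.

0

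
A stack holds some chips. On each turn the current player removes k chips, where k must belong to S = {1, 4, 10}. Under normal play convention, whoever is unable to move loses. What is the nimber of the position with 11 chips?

n :  0  1  2  3  4  5  6  7  8  9 10 11
G :  0  1  0  1  2  0  1  0  1  2  3  2

2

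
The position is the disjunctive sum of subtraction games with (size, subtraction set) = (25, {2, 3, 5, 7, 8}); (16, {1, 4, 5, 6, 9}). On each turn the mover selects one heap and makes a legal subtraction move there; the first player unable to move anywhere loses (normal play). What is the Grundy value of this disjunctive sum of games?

0

Heap A, S = {2, 3, 5, 7, 8}:
G(0) = 0
G(1) = mex{} = 0
G(2) = mex{0} = 1
G(3) = mex{0,0} = 1
G(4) = mex{1,0} = 2
G(5) = mex{1,1,0} = 2
G(6) = mex{2,1,0} = 3
G(7) = mex{2,2,1,0} = 3
G(8) = mex{3,2,1,0,0} = 4
G(9) = mex{3,3,2,1,0} = 4
G(10) = mex{4,3,2,1,1} = 0
G(11) = mex{4,4,3,2,1} = 0
G(12) = mex{0,4,3,2,2} = 1
G(13) = mex{0,0,4,3,2} = 1
G(14) = mex{1,0,4,3,3} = 2
G(15) = mex{1,1,0,4,3} = 2
G(16) = mex{2,1,0,4,4} = 3
G(17) = mex{2,2,1,0,4} = 3
G(18) = mex{3,2,1,0,0} = 4
G(19) = mex{3,3,2,1,0} = 4
G(20) = mex{4,3,2,1,1} = 0
G(21) = mex{4,4,3,2,1} = 0
G(22) = mex{0,4,3,2,2} = 1
G(23) = mex{0,0,4,3,2} = 1
G(24) = mex{1,0,4,3,3} = 2
G(25) = mex{1,1,0,4,3} = 2
G_A(25) = 2.
Heap B, S = {1, 4, 5, 6, 9}:
n :  0  1  2  3  4  5  6  7  8  9 10 11 12 13 14 15 16
G :  0  1  0  1  2  3  2  3  4  5  0  1  0  1  2  3  2
G_B(16) = 2.
Combined Grundy value = 2 ⊕ 2 = 0.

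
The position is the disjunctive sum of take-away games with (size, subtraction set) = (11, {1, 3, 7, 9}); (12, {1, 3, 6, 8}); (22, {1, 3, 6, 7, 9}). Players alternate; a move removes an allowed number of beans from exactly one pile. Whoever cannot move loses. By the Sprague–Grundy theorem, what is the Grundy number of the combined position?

2

Pile A, S = {1, 3, 7, 9}:
n :  0  1  2  3  4  5  6  7  8  9 10 11
G :  0  1  0  1  0  1  0  1  0  1  0  1
G_A(11) = 1.
Pile B, S = {1, 3, 6, 8}:
G(0) = 0
G(1) = mex{0} = 1
G(2) = mex{1} = 0
G(3) = mex{0,0} = 1
G(4) = mex{1,1} = 0
G(5) = mex{0,0} = 1
G(6) = mex{1,1,0} = 2
G(7) = mex{2,0,1} = 3
G(8) = mex{3,1,0,0} = 2
G(9) = mex{2,2,1,1} = 0
G(10) = mex{0,3,0,0} = 1
G(11) = mex{1,2,1,1} = 0
G(12) = mex{0,0,2,0} = 1
G_B(12) = 1.
Pile C, S = {1, 3, 6, 7, 9}:
n :  0  1  2  3  4  5  6  7  8  9 10 11 12 13 14 15 16 17 18 19 20 21 22
G :  0  1  0  1  0  1  2  3  2  3  2  3  0  1  0  1  0  1  2  3  2  3  2
G_C(22) = 2.
Combined Grundy value = 1 ⊕ 1 ⊕ 2 = 2.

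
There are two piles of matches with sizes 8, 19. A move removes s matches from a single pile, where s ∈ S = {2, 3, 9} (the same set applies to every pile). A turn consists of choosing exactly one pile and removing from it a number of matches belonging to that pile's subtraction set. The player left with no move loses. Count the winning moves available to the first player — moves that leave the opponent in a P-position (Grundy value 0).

All piles use S = {2, 3, 9}:
n :  0  1  2  3  4  5  6  7  8  9 10 11 12 13 14 15 16 17 18 19
G :  0  0  1  1  2  0  0  1  1  2  2  0  0  1  1  2  0  0  1  1
Pile A: G(8) = 1.
Pile B: G(19) = 1.
Combined Grundy value = 1 ⊕ 1 = 0.
A winning move leaves total XOR = 0, i.e. changes one component's Grundy value g to g ⊕ X where X is the current total.
Pile A: target g' = 1⊕0 = 1, but every legal move changes the Grundy value (mex property), so 0 moves.
Pile B: target g' = 1⊕0 = 1, but every legal move changes the Grundy value (mex property), so 0 moves.

0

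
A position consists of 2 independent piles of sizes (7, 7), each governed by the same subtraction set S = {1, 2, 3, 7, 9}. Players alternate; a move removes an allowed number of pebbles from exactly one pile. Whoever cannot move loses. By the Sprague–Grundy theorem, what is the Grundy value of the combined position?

All piles use S = {1, 2, 3, 7, 9}:
n : 0 1 2 3 4 5 6 7
G : 0 1 2 3 0 1 2 3
Pile A: G(7) = 3.
Pile B: G(7) = 3.
Combined Grundy value = 3 ⊕ 3 = 0.

0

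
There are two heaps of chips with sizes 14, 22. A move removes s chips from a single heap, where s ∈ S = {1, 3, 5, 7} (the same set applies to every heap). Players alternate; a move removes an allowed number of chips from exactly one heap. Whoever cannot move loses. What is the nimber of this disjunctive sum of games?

0

All heaps use S = {1, 3, 5, 7}:
G(0) = 0
G(1) = mex{0} = 1
G(2) = mex{1} = 0
G(3) = mex{0,0} = 1
G(4) = mex{1,1} = 0
G(5) = mex{0,0,0} = 1
G(6) = mex{1,1,1} = 0
G(7) = mex{0,0,0,0} = 1
G(8) = mex{1,1,1,1} = 0
G(9) = mex{0,0,0,0} = 1
G(10) = mex{1,1,1,1} = 0
G(11) = mex{0,0,0,0} = 1
G(12) = mex{1,1,1,1} = 0
G(13) = mex{0,0,0,0} = 1
G(14) = mex{1,1,1,1} = 0
G(15) = mex{0,0,0,0} = 1
G(16) = mex{1,1,1,1} = 0
G(17) = mex{0,0,0,0} = 1
G(18) = mex{1,1,1,1} = 0
G(19) = mex{0,0,0,0} = 1
G(20) = mex{1,1,1,1} = 0
G(21) = mex{0,0,0,0} = 1
G(22) = mex{1,1,1,1} = 0
Heap A: G(14) = 0.
Heap B: G(22) = 0.
Combined Grundy value = 0 ⊕ 0 = 0.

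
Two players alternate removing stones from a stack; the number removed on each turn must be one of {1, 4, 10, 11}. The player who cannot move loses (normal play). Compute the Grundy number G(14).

0

n :  0  1  2  3  4  5  6  7  8  9 10 11 12 13 14
G :  0  1  0  1  2  0  1  0  1  2  3  2  3  4  0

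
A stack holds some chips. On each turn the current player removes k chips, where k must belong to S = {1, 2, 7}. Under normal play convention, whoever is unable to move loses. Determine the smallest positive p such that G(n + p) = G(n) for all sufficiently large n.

n :  0  1  2  3  4  5  6  7  8  9 10 11 12 13 14
G :  0  1  2  0  1  2  0  1  2  0  1  2  0  1  2
G(n+3) = G(n) holds for n = 0,…,6 (a full window of length max(S) = 7), so the sequence is purely periodic with period 3.

3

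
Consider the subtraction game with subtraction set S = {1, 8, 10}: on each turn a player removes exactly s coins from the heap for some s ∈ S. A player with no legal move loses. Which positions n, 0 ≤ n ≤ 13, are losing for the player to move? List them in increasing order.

G(0) = 0
G(1) = mex{0} = 1
G(2) = mex{1} = 0
G(3) = mex{0} = 1
G(4) = mex{1} = 0
G(5) = mex{0} = 1
G(6) = mex{1} = 0
G(7) = mex{0} = 1
G(8) = mex{1,0} = 2
G(9) = mex{2,1} = 0
G(10) = mex{0,0,0} = 1
G(11) = mex{1,1,1} = 0
G(12) = mex{0,0,0} = 1
G(13) = mex{1,1,1} = 0
P-positions are exactly the n with G(n) = 0.

0, 2, 4, 6, 9, 11, 13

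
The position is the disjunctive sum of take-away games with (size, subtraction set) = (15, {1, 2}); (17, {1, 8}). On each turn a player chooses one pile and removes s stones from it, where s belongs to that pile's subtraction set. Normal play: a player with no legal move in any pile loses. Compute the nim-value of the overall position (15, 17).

2

Pile A, S = {1, 2}:
n :  0  1  2  3  4  5  6  7  8  9 10 11 12 13 14 15
G :  0  1  2  0  1  2  0  1  2  0  1  2  0  1  2  0
G_A(15) = 0.
Pile B, S = {1, 8}:
G(0) = 0
G(1) = mex{0} = 1
G(2) = mex{1} = 0
G(3) = mex{0} = 1
G(4) = mex{1} = 0
G(5) = mex{0} = 1
G(6) = mex{1} = 0
G(7) = mex{0} = 1
G(8) = mex{1,0} = 2
G(9) = mex{2,1} = 0
G(10) = mex{0,0} = 1
G(11) = mex{1,1} = 0
G(12) = mex{0,0} = 1
G(13) = mex{1,1} = 0
G(14) = mex{0,0} = 1
G(15) = mex{1,1} = 0
G(16) = mex{0,2} = 1
G(17) = mex{1,0} = 2
G_B(17) = 2.
Combined Grundy value = 0 ⊕ 2 = 2.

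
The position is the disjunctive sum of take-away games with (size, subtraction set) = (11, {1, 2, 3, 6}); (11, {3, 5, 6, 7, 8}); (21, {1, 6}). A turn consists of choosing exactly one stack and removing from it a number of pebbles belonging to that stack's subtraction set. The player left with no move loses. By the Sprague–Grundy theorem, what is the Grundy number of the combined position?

3

Stack A, S = {1, 2, 3, 6}:
G(0) = 0
G(1) = mex{0} = 1
G(2) = mex{1,0} = 2
G(3) = mex{2,1,0} = 3
G(4) = mex{3,2,1} = 0
G(5) = mex{0,3,2} = 1
G(6) = mex{1,0,3,0} = 2
G(7) = mex{2,1,0,1} = 3
G(8) = mex{3,2,1,2} = 0
G(9) = mex{0,3,2,3} = 1
G(10) = mex{1,0,3,0} = 2
G(11) = mex{2,1,0,1} = 3
G_A(11) = 3.
Stack B, S = {3, 5, 6, 7, 8}:
n :  0  1  2  3  4  5  6  7  8  9 10 11
G :  0  0  0  1  1  1  2  2  2  3  3  0
G_B(11) = 0.
Stack C, S = {1, 6}:
G(0) = 0
G(1) = mex{0} = 1
G(2) = mex{1} = 0
G(3) = mex{0} = 1
G(4) = mex{1} = 0
G(5) = mex{0} = 1
G(6) = mex{1,0} = 2
G(7) = mex{2,1} = 0
G(8) = mex{0,0} = 1
G(9) = mex{1,1} = 0
G(10) = mex{0,0} = 1
G(11) = mex{1,1} = 0
G(12) = mex{0,2} = 1
G(13) = mex{1,0} = 2
G(14) = mex{2,1} = 0
G(15) = mex{0,0} = 1
G(16) = mex{1,1} = 0
G(17) = mex{0,0} = 1
G(18) = mex{1,1} = 0
G(19) = mex{0,2} = 1
G(20) = mex{1,0} = 2
G(21) = mex{2,1} = 0
G_C(21) = 0.
Combined Grundy value = 3 ⊕ 0 ⊕ 0 = 3.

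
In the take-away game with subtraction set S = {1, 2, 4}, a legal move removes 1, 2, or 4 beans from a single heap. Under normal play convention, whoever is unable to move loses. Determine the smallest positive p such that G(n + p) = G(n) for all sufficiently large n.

n :  0  1  2  3  4  5  6  7  8  9 10 11 12 13 14
G :  0  1  2  0  1  2  0  1  2  0  1  2  0  1  2
G(n+3) = G(n) holds for n = 0,…,3 (a full window of length max(S) = 4), so the sequence is purely periodic with period 3.

3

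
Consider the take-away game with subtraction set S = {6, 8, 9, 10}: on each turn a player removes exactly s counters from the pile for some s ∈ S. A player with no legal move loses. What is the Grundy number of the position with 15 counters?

G(0) = 0
G(1) = mex{} = 0
G(2) = mex{} = 0
G(3) = mex{} = 0
G(4) = mex{} = 0
G(5) = mex{} = 0
G(6) = mex{0} = 1
G(7) = mex{0} = 1
G(8) = mex{0,0} = 1
G(9) = mex{0,0,0} = 1
G(10) = mex{0,0,0,0} = 1
G(11) = mex{0,0,0,0} = 1
G(12) = mex{1,0,0,0} = 2
G(13) = mex{1,0,0,0} = 2
G(14) = mex{1,1,0,0} = 2
G(15) = mex{1,1,1,0} = 2

2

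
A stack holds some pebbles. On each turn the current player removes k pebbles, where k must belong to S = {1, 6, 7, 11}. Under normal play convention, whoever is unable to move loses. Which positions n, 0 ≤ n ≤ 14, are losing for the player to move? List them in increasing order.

G(0) = 0
G(1) = mex{0} = 1
G(2) = mex{1} = 0
G(3) = mex{0} = 1
G(4) = mex{1} = 0
G(5) = mex{0} = 1
G(6) = mex{1,0} = 2
G(7) = mex{2,1,0} = 3
G(8) = mex{3,0,1} = 2
G(9) = mex{2,1,0} = 3
G(10) = mex{3,0,1} = 2
G(11) = mex{2,1,0,0} = 3
G(12) = mex{3,2,1,1} = 0
G(13) = mex{0,3,2,0} = 1
G(14) = mex{1,2,3,1} = 0
P-positions are exactly the n with G(n) = 0.

0, 2, 4, 12, 14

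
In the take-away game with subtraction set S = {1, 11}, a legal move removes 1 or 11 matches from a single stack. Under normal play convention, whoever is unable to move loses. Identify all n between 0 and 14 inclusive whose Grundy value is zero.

0, 2, 4, 6, 8, 10, 12, 14

n :  0  1  2  3  4  5  6  7  8  9 10 11 12 13 14
G :  0  1  0  1  0  1  0  1  0  1  0  1  0  1  0
P-positions are exactly the n with G(n) = 0.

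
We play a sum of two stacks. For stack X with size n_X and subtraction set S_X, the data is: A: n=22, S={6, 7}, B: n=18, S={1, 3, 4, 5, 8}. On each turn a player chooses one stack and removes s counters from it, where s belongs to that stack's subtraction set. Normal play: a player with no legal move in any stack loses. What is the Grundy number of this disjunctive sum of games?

1

Stack A, S = {6, 7}:
G(0) = 0
G(1) = mex{} = 0
G(2) = mex{} = 0
G(3) = mex{} = 0
G(4) = mex{} = 0
G(5) = mex{} = 0
G(6) = mex{0} = 1
G(7) = mex{0,0} = 1
G(8) = mex{0,0} = 1
G(9) = mex{0,0} = 1
G(10) = mex{0,0} = 1
G(11) = mex{0,0} = 1
G(12) = mex{1,0} = 2
G(13) = mex{1,1} = 0
G(14) = mex{1,1} = 0
G(15) = mex{1,1} = 0
G(16) = mex{1,1} = 0
G(17) = mex{1,1} = 0
G(18) = mex{2,1} = 0
G(19) = mex{0,2} = 1
G(20) = mex{0,0} = 1
G(21) = mex{0,0} = 1
G(22) = mex{0,0} = 1
G_A(22) = 1.
Stack B, S = {1, 3, 4, 5, 8}:
G(0) = 0
G(1) = mex{0} = 1
G(2) = mex{1} = 0
G(3) = mex{0,0} = 1
G(4) = mex{1,1,0} = 2
G(5) = mex{2,0,1,0} = 3
G(6) = mex{3,1,0,1} = 2
G(7) = mex{2,2,1,0} = 3
G(8) = mex{3,3,2,1,0} = 4
G(9) = mex{4,2,3,2,1} = 0
G(10) = mex{0,3,2,3,0} = 1
G(11) = mex{1,4,3,2,1} = 0
G(12) = mex{0,0,4,3,2} = 1
G(13) = mex{1,1,0,4,3} = 2
G(14) = mex{2,0,1,0,2} = 3
G(15) = mex{3,1,0,1,3} = 2
G(16) = mex{2,2,1,0,4} = 3
G(17) = mex{3,3,2,1,0} = 4
G(18) = mex{4,2,3,2,1} = 0
G_B(18) = 0.
Combined Grundy value = 1 ⊕ 0 = 1.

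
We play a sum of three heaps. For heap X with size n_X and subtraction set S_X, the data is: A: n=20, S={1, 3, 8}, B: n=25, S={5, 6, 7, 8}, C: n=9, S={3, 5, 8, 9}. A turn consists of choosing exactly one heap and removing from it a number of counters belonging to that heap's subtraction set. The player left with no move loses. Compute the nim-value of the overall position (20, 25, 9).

2

Heap A, S = {1, 3, 8}:
n :  0  1  2  3  4  5  6  7  8  9 10 11 12 13 14 15 16 17 18 19 20
G :  0  1  0  1  0  1  0  1  2  3  2  0  1  0  1  0  1  0  1  2  3
G_A(20) = 3.
Heap B, S = {5, 6, 7, 8}:
n :  0  1  2  3  4  5  6  7  8  9 10 11 12 13 14 15 16 17 18 19 20 21 22 23 24 25
G :  0  0  0  0  0  1  1  1  1  1  2  2  2  0  0  0  0  0  1  1  1  1  1  2  2  2
G_B(25) = 2.
Heap C, S = {3, 5, 8, 9}:
G(0) = 0
G(1) = mex{} = 0
G(2) = mex{} = 0
G(3) = mex{0} = 1
G(4) = mex{0} = 1
G(5) = mex{0,0} = 1
G(6) = mex{1,0} = 2
G(7) = mex{1,0} = 2
G(8) = mex{1,1,0} = 2
G(9) = mex{2,1,0,0} = 3
G_C(9) = 3.
Combined Grundy value = 3 ⊕ 2 ⊕ 3 = 2.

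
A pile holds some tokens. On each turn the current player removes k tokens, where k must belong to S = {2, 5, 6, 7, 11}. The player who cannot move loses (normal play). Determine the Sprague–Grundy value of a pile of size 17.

0

G(0) = 0
G(1) = mex{} = 0
G(2) = mex{0} = 1
G(3) = mex{0} = 1
G(4) = mex{1} = 0
G(5) = mex{1,0} = 2
G(6) = mex{0,0,0} = 1
G(7) = mex{2,1,0,0} = 3
G(8) = mex{1,1,1,0} = 2
G(9) = mex{3,0,1,1} = 2
G(10) = mex{2,2,0,1} = 3
G(11) = mex{2,1,2,0,0} = 3
G(12) = mex{3,3,1,2,0} = 4
G(13) = mex{3,2,3,1,1} = 0
G(14) = mex{4,2,2,3,1} = 0
G(15) = mex{0,3,2,2,0} = 1
G(16) = mex{0,3,3,2,2} = 1
G(17) = mex{1,4,3,3,1} = 0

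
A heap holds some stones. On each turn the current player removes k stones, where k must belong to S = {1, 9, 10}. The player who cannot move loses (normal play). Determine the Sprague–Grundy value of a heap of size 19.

n :  0  1  2  3  4  5  6  7  8  9 10 11 12 13 14 15 16 17 18 19
G :  0  1  0  1  0  1  0  1  0  1  2  3  2  3  2  3  2  3  2  0

0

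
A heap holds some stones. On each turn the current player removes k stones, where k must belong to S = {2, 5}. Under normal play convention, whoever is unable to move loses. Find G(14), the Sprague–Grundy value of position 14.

0

n :  0  1  2  3  4  5  6  7  8  9 10 11 12 13 14
G :  0  0  1  1  0  2  1  0  0  1  1  0  2  1  0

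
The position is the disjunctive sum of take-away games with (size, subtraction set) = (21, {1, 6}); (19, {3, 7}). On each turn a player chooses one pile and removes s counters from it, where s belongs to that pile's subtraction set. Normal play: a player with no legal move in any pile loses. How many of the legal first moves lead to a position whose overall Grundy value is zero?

3

Pile A, S = {1, 6}:
G(0) = 0
G(1) = mex{0} = 1
G(2) = mex{1} = 0
G(3) = mex{0} = 1
G(4) = mex{1} = 0
G(5) = mex{0} = 1
G(6) = mex{1,0} = 2
G(7) = mex{2,1} = 0
G(8) = mex{0,0} = 1
G(9) = mex{1,1} = 0
G(10) = mex{0,0} = 1
G(11) = mex{1,1} = 0
G(12) = mex{0,2} = 1
G(13) = mex{1,0} = 2
G(14) = mex{2,1} = 0
G(15) = mex{0,0} = 1
G(16) = mex{1,1} = 0
G(17) = mex{0,0} = 1
G(18) = mex{1,1} = 0
G(19) = mex{0,2} = 1
G(20) = mex{1,0} = 2
G(21) = mex{2,1} = 0
G_A(21) = 0.
Pile B, S = {3, 7}:
G(0) = 0
G(1) = mex{} = 0
G(2) = mex{} = 0
G(3) = mex{0} = 1
G(4) = mex{0} = 1
G(5) = mex{0} = 1
G(6) = mex{1} = 0
G(7) = mex{1,0} = 2
G(8) = mex{1,0} = 2
G(9) = mex{0,0} = 1
G(10) = mex{2,1} = 0
G(11) = mex{2,1} = 0
G(12) = mex{1,1} = 0
G(13) = mex{0,0} = 1
G(14) = mex{0,2} = 1
G(15) = mex{0,2} = 1
G(16) = mex{1,1} = 0
G(17) = mex{1,0} = 2
G(18) = mex{1,0} = 2
G(19) = mex{0,0} = 1
G_B(19) = 1.
Combined Grundy value = 0 ⊕ 1 = 1.
A winning move leaves total XOR = 0, i.e. changes one component's Grundy value g to g ⊕ X where X is the current total.
Pile A: need g' = 0⊕1 = 1. Options: 21−1→G=2, 21−6→G=1. Hits: 1.
Pile B: need g' = 1⊕1 = 0. Options: 19−3→G=0, 19−7→G=0. Hits: 2.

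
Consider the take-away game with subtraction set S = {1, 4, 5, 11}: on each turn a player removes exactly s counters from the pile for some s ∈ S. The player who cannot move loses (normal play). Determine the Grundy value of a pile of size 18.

G(0) = 0
G(1) = mex{0} = 1
G(2) = mex{1} = 0
G(3) = mex{0} = 1
G(4) = mex{1,0} = 2
G(5) = mex{2,1,0} = 3
G(6) = mex{3,0,1} = 2
G(7) = mex{2,1,0} = 3
G(8) = mex{3,2,1} = 0
G(9) = mex{0,3,2} = 1
G(10) = mex{1,2,3} = 0
G(11) = mex{0,3,2,0} = 1
G(12) = mex{1,0,3,1} = 2
G(13) = mex{2,1,0,0} = 3
G(14) = mex{3,0,1,1} = 2
G(15) = mex{2,1,0,2} = 3
G(16) = mex{3,2,1,3} = 0
G(17) = mex{0,3,2,2} = 1
G(18) = mex{1,2,3,3} = 0

0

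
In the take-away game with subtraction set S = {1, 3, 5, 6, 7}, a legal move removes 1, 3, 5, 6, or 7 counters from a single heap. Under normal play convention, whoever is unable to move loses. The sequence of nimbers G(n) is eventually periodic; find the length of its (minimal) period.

12

G(0) = 0
G(1) = mex{0} = 1
G(2) = mex{1} = 0
G(3) = mex{0,0} = 1
G(4) = mex{1,1} = 0
G(5) = mex{0,0,0} = 1
G(6) = mex{1,1,1,0} = 2
G(7) = mex{2,0,0,1,0} = 3
G(8) = mex{3,1,1,0,1} = 2
G(9) = mex{2,2,0,1,0} = 3
G(10) = mex{3,3,1,0,1} = 2
G(11) = mex{2,2,2,1,0} = 3
G(12) = mex{3,3,3,2,1} = 0
G(13) = mex{0,2,2,3,2} = 1
G(14) = mex{1,3,3,2,3} = 0
G(15) = mex{0,0,2,3,2} = 1
G(16) = mex{1,1,3,2,3} = 0
G(17) = mex{0,0,0,3,2} = 1
G(18) = mex{1,1,1,0,3} = 2
G(19) = mex{2,0,0,1,0} = 3
G(20) = mex{3,1,1,0,1} = 2
G(21) = mex{2,2,0,1,0} = 3
G(22) = mex{3,3,1,0,1} = 2
G(23) = mex{2,2,2,1,0} = 3
G(24) = mex{3,3,3,2,1} = 0
G(25) = mex{0,2,2,3,2} = 1
G(n+12) = G(n) holds for n = 0,…,6 (a full window of length max(S) = 7), so the sequence is purely periodic with period 12.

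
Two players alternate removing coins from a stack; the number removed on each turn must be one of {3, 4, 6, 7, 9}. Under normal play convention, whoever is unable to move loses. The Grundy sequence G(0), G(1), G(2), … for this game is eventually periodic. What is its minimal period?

12

G(0) = 0
G(1) = mex{} = 0
G(2) = mex{} = 0
G(3) = mex{0} = 1
G(4) = mex{0,0} = 1
G(5) = mex{0,0} = 1
G(6) = mex{1,0,0} = 2
G(7) = mex{1,1,0,0} = 2
G(8) = mex{1,1,0,0} = 2
G(9) = mex{2,1,1,0,0} = 3
G(10) = mex{2,2,1,1,0} = 3
G(11) = mex{2,2,1,1,0} = 3
G(12) = mex{3,2,2,1,1} = 0
G(13) = mex{3,3,2,2,1} = 0
G(14) = mex{3,3,2,2,1} = 0
G(15) = mex{0,3,3,2,2} = 1
G(16) = mex{0,0,3,3,2} = 1
G(17) = mex{0,0,3,3,2} = 1
G(18) = mex{1,0,0,3,3} = 2
G(19) = mex{1,1,0,0,3} = 2
G(20) = mex{1,1,0,0,3} = 2
G(21) = mex{2,1,1,0,0} = 3
G(22) = mex{2,2,1,1,0} = 3
G(23) = mex{2,2,1,1,0} = 3
G(24) = mex{3,2,2,1,1} = 0
G(25) = mex{3,3,2,2,1} = 0
G(n+12) = G(n) holds for n = 0,…,8 (a full window of length max(S) = 9), so the sequence is purely periodic with period 12.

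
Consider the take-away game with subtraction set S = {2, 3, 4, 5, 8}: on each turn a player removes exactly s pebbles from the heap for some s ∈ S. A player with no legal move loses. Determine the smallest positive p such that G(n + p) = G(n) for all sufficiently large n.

13

n :  0  1  2  3  4  5  6  7  8  9 10 11 12 13 14 15 16 17 18 19 20 21 22 23 24 25 26 27
G :  0  0  1  1  2  2  3  0  4  1  5  2  3  0  0  1  1  2  2  3  0  4  1  5  2  3  0  0
G(n+13) = G(n) holds for n = 0,…,7 (a full window of length max(S) = 8), so the sequence is purely periodic with period 13.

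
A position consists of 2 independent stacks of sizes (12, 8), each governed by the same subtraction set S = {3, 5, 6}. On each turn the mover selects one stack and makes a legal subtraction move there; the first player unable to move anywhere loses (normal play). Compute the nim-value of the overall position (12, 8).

All stacks use S = {3, 5, 6}:
G(0) = 0
G(1) = mex{} = 0
G(2) = mex{} = 0
G(3) = mex{0} = 1
G(4) = mex{0} = 1
G(5) = mex{0,0} = 1
G(6) = mex{1,0,0} = 2
G(7) = mex{1,0,0} = 2
G(8) = mex{1,1,0} = 2
G(9) = mex{2,1,1} = 0
G(10) = mex{2,1,1} = 0
G(11) = mex{2,2,1} = 0
G(12) = mex{0,2,2} = 1
Stack A: G(12) = 1.
Stack B: G(8) = 2.
Combined Grundy value = 1 ⊕ 2 = 3.

3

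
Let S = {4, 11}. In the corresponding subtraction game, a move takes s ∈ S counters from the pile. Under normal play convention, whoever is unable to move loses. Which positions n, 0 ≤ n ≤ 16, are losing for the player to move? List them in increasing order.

G(0) = 0
G(1) = mex{} = 0
G(2) = mex{} = 0
G(3) = mex{} = 0
G(4) = mex{0} = 1
G(5) = mex{0} = 1
G(6) = mex{0} = 1
G(7) = mex{0} = 1
G(8) = mex{1} = 0
G(9) = mex{1} = 0
G(10) = mex{1} = 0
G(11) = mex{1,0} = 2
G(12) = mex{0,0} = 1
G(13) = mex{0,0} = 1
G(14) = mex{0,0} = 1
G(15) = mex{2,1} = 0
G(16) = mex{1,1} = 0
P-positions are exactly the n with G(n) = 0.

0, 1, 2, 3, 8, 9, 10, 15, 16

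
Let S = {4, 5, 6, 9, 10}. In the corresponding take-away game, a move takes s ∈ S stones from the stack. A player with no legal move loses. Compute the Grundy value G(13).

G(0) = 0
G(1) = mex{} = 0
G(2) = mex{} = 0
G(3) = mex{} = 0
G(4) = mex{0} = 1
G(5) = mex{0,0} = 1
G(6) = mex{0,0,0} = 1
G(7) = mex{0,0,0} = 1
G(8) = mex{1,0,0} = 2
G(9) = mex{1,1,0,0} = 2
G(10) = mex{1,1,1,0,0} = 2
G(11) = mex{1,1,1,0,0} = 2
G(12) = mex{2,1,1,0,0} = 3
G(13) = mex{2,2,1,1,0} = 3

3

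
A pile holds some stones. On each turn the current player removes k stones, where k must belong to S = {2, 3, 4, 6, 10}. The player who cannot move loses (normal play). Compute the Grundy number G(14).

3

n :  0  1  2  3  4  5  6  7  8  9 10 11 12 13 14
G :  0  0  1  1  2  2  3  3  0  0  1  1  2  2  3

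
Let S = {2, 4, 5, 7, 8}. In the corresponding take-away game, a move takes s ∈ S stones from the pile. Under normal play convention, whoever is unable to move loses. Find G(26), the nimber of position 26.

n :  0  1  2  3  4  5  6  7  8  9 10 11 12 13 14 15 16 17 18 19 20 21 22 23 24 25 26
G :  0  0  1  1  2  2  3  3  4  4  0  0  1  1  2  2  3  3  4  4  0  0  1  1  2  2  3

3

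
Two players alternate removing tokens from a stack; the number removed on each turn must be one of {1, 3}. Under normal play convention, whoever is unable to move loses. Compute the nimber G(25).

1

G(0) = 0
G(1) = mex{0} = 1
G(2) = mex{1} = 0
G(3) = mex{0,0} = 1
G(4) = mex{1,1} = 0
G(5) = mex{0,0} = 1
G(6) = mex{1,1} = 0
G(7) = mex{0,0} = 1
G(8) = mex{1,1} = 0
G(9) = mex{0,0} = 1
G(10) = mex{1,1} = 0
G(11) = mex{0,0} = 1
G(12) = mex{1,1} = 0
G(13) = mex{0,0} = 1
G(14) = mex{1,1} = 0
G(15) = mex{0,0} = 1
G(16) = mex{1,1} = 0
G(17) = mex{0,0} = 1
G(18) = mex{1,1} = 0
G(19) = mex{0,0} = 1
G(20) = mex{1,1} = 0
G(21) = mex{0,0} = 1
G(22) = mex{1,1} = 0
G(23) = mex{0,0} = 1
G(24) = mex{1,1} = 0
G(25) = mex{0,0} = 1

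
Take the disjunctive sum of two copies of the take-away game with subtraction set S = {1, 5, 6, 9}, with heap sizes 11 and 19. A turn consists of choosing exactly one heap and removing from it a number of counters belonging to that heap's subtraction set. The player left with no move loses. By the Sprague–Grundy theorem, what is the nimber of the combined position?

All heaps use S = {1, 5, 6, 9}:
G(0) = 0
G(1) = mex{0} = 1
G(2) = mex{1} = 0
G(3) = mex{0} = 1
G(4) = mex{1} = 0
G(5) = mex{0,0} = 1
G(6) = mex{1,1,0} = 2
G(7) = mex{2,0,1} = 3
G(8) = mex{3,1,0} = 2
G(9) = mex{2,0,1,0} = 3
G(10) = mex{3,1,0,1} = 2
G(11) = mex{2,2,1,0} = 3
G(12) = mex{3,3,2,1} = 0
G(13) = mex{0,2,3,0} = 1
G(14) = mex{1,3,2,1} = 0
G(15) = mex{0,2,3,2} = 1
G(16) = mex{1,3,2,3} = 0
G(17) = mex{0,0,3,2} = 1
G(18) = mex{1,1,0,3} = 2
G(19) = mex{2,0,1,2} = 3
Heap A: G(11) = 3.
Heap B: G(19) = 3.
Combined Grundy value = 3 ⊕ 3 = 0.

0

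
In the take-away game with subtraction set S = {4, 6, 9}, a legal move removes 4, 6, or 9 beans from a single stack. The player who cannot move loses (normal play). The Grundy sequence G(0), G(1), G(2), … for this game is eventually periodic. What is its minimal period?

13

n :  0  1  2  3  4  5  6  7  8  9 10 11 12 13 14 15 16 17 18 19 20 21 22 23 24 25 26 27
G :  0  0  0  0  1  1  1  1  2  2  2  2  3  0  0  0  0  1  1  1  1  2  2  2  2  3  0  0
G(n+13) = G(n) holds for n = 0,…,8 (a full window of length max(S) = 9), so the sequence is purely periodic with period 13.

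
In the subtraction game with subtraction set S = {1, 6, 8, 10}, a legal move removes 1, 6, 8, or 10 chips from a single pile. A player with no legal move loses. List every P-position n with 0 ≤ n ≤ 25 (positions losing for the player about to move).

G(0) = 0
G(1) = mex{0} = 1
G(2) = mex{1} = 0
G(3) = mex{0} = 1
G(4) = mex{1} = 0
G(5) = mex{0} = 1
G(6) = mex{1,0} = 2
G(7) = mex{2,1} = 0
G(8) = mex{0,0,0} = 1
G(9) = mex{1,1,1} = 0
G(10) = mex{0,0,0,0} = 1
G(11) = mex{1,1,1,1} = 0
G(12) = mex{0,2,0,0} = 1
G(13) = mex{1,0,1,1} = 2
G(14) = mex{2,1,2,0} = 3
G(15) = mex{3,0,0,1} = 2
G(16) = mex{2,1,1,2} = 0
G(17) = mex{0,0,0,0} = 1
G(18) = mex{1,1,1,1} = 0
G(19) = mex{0,2,0,0} = 1
G(20) = mex{1,3,1,1} = 0
G(21) = mex{0,2,2,0} = 1
G(22) = mex{1,0,3,1} = 2
G(23) = mex{2,1,2,2} = 0
G(24) = mex{0,0,0,3} = 1
G(25) = mex{1,1,1,2} = 0
P-positions are exactly the n with G(n) = 0.

0, 2, 4, 7, 9, 11, 16, 18, 20, 23, 25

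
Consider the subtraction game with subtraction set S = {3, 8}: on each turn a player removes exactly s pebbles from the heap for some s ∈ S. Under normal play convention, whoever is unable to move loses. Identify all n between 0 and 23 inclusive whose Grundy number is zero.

0, 1, 2, 6, 7, 11, 12, 13, 17, 18, 22, 23

G(0) = 0
G(1) = mex{} = 0
G(2) = mex{} = 0
G(3) = mex{0} = 1
G(4) = mex{0} = 1
G(5) = mex{0} = 1
G(6) = mex{1} = 0
G(7) = mex{1} = 0
G(8) = mex{1,0} = 2
G(9) = mex{0,0} = 1
G(10) = mex{0,0} = 1
G(11) = mex{2,1} = 0
G(12) = mex{1,1} = 0
G(13) = mex{1,1} = 0
G(14) = mex{0,0} = 1
G(15) = mex{0,0} = 1
G(16) = mex{0,2} = 1
G(17) = mex{1,1} = 0
G(18) = mex{1,1} = 0
G(19) = mex{1,0} = 2
G(20) = mex{0,0} = 1
G(21) = mex{0,0} = 1
G(22) = mex{2,1} = 0
G(23) = mex{1,1} = 0
P-positions are exactly the n with G(n) = 0.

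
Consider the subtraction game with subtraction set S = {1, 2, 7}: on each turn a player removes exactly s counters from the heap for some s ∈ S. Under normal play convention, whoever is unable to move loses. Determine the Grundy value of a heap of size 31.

1

G(0) = 0
G(1) = mex{0} = 1
G(2) = mex{1,0} = 2
G(3) = mex{2,1} = 0
G(4) = mex{0,2} = 1
G(5) = mex{1,0} = 2
G(6) = mex{2,1} = 0
G(7) = mex{0,2,0} = 1
G(8) = mex{1,0,1} = 2
G(9) = mex{2,1,2} = 0
G(10) = mex{0,2,0} = 1
G(11) = mex{1,0,1} = 2
G(12) = mex{2,1,2} = 0
G(13) = mex{0,2,0} = 1
G(14) = mex{1,0,1} = 2
G(15) = mex{2,1,2} = 0
G(16) = mex{0,2,0} = 1
G(17) = mex{1,0,1} = 2
G(18) = mex{2,1,2} = 0
G(19) = mex{0,2,0} = 1
G(20) = mex{1,0,1} = 2
G(21) = mex{2,1,2} = 0
G(22) = mex{0,2,0} = 1
G(23) = mex{1,0,1} = 2
G(24) = mex{2,1,2} = 0
G(25) = mex{0,2,0} = 1
G(26) = mex{1,0,1} = 2
G(27) = mex{2,1,2} = 0
G(28) = mex{0,2,0} = 1
G(29) = mex{1,0,1} = 2
G(30) = mex{2,1,2} = 0
G(31) = mex{0,2,0} = 1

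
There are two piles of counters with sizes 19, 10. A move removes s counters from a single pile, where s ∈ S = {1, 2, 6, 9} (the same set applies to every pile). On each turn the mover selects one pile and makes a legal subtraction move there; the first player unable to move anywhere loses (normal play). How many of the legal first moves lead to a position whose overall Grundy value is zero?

3

All piles use S = {1, 2, 6, 9}:
G(0) = 0
G(1) = mex{0} = 1
G(2) = mex{1,0} = 2
G(3) = mex{2,1} = 0
G(4) = mex{0,2} = 1
G(5) = mex{1,0} = 2
G(6) = mex{2,1,0} = 3
G(7) = mex{3,2,1} = 0
G(8) = mex{0,3,2} = 1
G(9) = mex{1,0,0,0} = 2
G(10) = mex{2,1,1,1} = 0
G(11) = mex{0,2,2,2} = 1
G(12) = mex{1,0,3,0} = 2
G(13) = mex{2,1,0,1} = 3
G(14) = mex{3,2,1,2} = 0
G(15) = mex{0,3,2,3} = 1
G(16) = mex{1,0,0,0} = 2
G(17) = mex{2,1,1,1} = 0
G(18) = mex{0,2,2,2} = 1
G(19) = mex{1,0,3,0} = 2
Pile A: G(19) = 2.
Pile B: G(10) = 0.
Combined Grundy value = 2 ⊕ 0 = 2.
A winning move leaves total XOR = 0, i.e. changes one component's Grundy value g to g ⊕ X where X is the current total.
Pile A: need g' = 2⊕2 = 0. Options: 19−1→G=1, 19−2→G=0, 19−6→G=3, 19−9→G=0. Hits: 2.
Pile B: need g' = 0⊕2 = 2. Options: 10−1→G=2, 10−2→G=1, 10−6→G=1, 10−9→G=1. Hits: 1.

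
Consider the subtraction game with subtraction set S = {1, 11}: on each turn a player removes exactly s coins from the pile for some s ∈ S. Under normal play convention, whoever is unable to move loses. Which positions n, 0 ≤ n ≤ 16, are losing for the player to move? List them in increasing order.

n :  0  1  2  3  4  5  6  7  8  9 10 11 12 13 14 15 16
G :  0  1  0  1  0  1  0  1  0  1  0  1  0  1  0  1  0
P-positions are exactly the n with G(n) = 0.

0, 2, 4, 6, 8, 10, 12, 14, 16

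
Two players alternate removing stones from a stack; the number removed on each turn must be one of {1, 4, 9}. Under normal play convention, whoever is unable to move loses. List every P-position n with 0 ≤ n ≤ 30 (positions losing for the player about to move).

G(0) = 0
G(1) = mex{0} = 1
G(2) = mex{1} = 0
G(3) = mex{0} = 1
G(4) = mex{1,0} = 2
G(5) = mex{2,1} = 0
G(6) = mex{0,0} = 1
G(7) = mex{1,1} = 0
G(8) = mex{0,2} = 1
G(9) = mex{1,0,0} = 2
G(10) = mex{2,1,1} = 0
G(11) = mex{0,0,0} = 1
G(12) = mex{1,1,1} = 0
G(13) = mex{0,2,2} = 1
G(14) = mex{1,0,0} = 2
G(15) = mex{2,1,1} = 0
G(16) = mex{0,0,0} = 1
G(17) = mex{1,1,1} = 0
G(18) = mex{0,2,2} = 1
G(19) = mex{1,0,0} = 2
G(20) = mex{2,1,1} = 0
G(21) = mex{0,0,0} = 1
G(22) = mex{1,1,1} = 0
G(23) = mex{0,2,2} = 1
G(24) = mex{1,0,0} = 2
G(25) = mex{2,1,1} = 0
G(26) = mex{0,0,0} = 1
G(27) = mex{1,1,1} = 0
G(28) = mex{0,2,2} = 1
G(29) = mex{1,0,0} = 2
G(30) = mex{2,1,1} = 0
P-positions are exactly the n with G(n) = 0.

0, 2, 5, 7, 10, 12, 15, 17, 20, 22, 25, 27, 30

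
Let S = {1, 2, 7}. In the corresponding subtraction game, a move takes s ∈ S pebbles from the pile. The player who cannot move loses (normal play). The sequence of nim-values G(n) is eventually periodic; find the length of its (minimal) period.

G(0) = 0
G(1) = mex{0} = 1
G(2) = mex{1,0} = 2
G(3) = mex{2,1} = 0
G(4) = mex{0,2} = 1
G(5) = mex{1,0} = 2
G(6) = mex{2,1} = 0
G(7) = mex{0,2,0} = 1
G(8) = mex{1,0,1} = 2
G(9) = mex{2,1,2} = 0
G(10) = mex{0,2,0} = 1
G(11) = mex{1,0,1} = 2
G(12) = mex{2,1,2} = 0
G(13) = mex{0,2,0} = 1
G(14) = mex{1,0,1} = 2
G(n+3) = G(n) holds for n = 0,…,6 (a full window of length max(S) = 7), so the sequence is purely periodic with period 3.

3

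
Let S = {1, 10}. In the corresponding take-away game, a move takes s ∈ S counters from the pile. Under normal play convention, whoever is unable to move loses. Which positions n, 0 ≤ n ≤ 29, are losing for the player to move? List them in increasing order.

0, 2, 4, 6, 8, 11, 13, 15, 17, 19, 22, 24, 26, 28

n :  0  1  2  3  4  5  6  7  8  9 10 11 12 13 14 15 16 17 18 19 20 21 22 23 24 25 26 27 28 29
G :  0  1  0  1  0  1  0  1  0  1  2  0  1  0  1  0  1  0  1  0  1  2  0  1  0  1  0  1  0  1
P-positions are exactly the n with G(n) = 0.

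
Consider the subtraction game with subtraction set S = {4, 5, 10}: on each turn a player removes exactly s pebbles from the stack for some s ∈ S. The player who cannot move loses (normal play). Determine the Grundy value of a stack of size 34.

1

G(0) = 0
G(1) = mex{} = 0
G(2) = mex{} = 0
G(3) = mex{} = 0
G(4) = mex{0} = 1
G(5) = mex{0,0} = 1
G(6) = mex{0,0} = 1
G(7) = mex{0,0} = 1
G(8) = mex{1,0} = 2
G(9) = mex{1,1} = 0
G(10) = mex{1,1,0} = 2
G(11) = mex{1,1,0} = 2
G(12) = mex{2,1,0} = 3
G(13) = mex{0,2,0} = 1
G(14) = mex{2,0,1} = 3
G(15) = mex{2,2,1} = 0
G(16) = mex{3,2,1} = 0
G(17) = mex{1,3,1} = 0
G(18) = mex{3,1,2} = 0
G(19) = mex{0,3,0} = 1
G(20) = mex{0,0,2} = 1
G(21) = mex{0,0,2} = 1
G(22) = mex{0,0,3} = 1
G(23) = mex{1,0,1} = 2
G(24) = mex{1,1,3} = 0
G(25) = mex{1,1,0} = 2
G(26) = mex{1,1,0} = 2
G(27) = mex{2,1,0} = 3
G(28) = mex{0,2,0} = 1
G(29) = mex{2,0,1} = 3
G(30) = mex{2,2,1} = 0
G(31) = mex{3,2,1} = 0
G(32) = mex{1,3,1} = 0
G(33) = mex{3,1,2} = 0
G(34) = mex{0,3,0} = 1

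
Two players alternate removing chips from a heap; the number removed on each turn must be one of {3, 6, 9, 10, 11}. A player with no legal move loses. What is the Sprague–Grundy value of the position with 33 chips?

1

n :  0  1  2  3  4  5  6  7  8  9 10 11 12 13 14 15 16 17 18 19 20 21 22 23 24 25 26 27 28 29 30 31 32 33
G :  0  0  0  1  1  1  2  2  2  3  3  3  4  4  0  0  0  1  1  1  2  2  2  3  3  3  4  4  0  0  0  1  1  1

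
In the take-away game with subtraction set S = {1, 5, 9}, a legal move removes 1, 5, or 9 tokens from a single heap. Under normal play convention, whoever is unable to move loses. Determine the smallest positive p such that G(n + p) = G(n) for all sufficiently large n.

n :  0  1  2  3  4  5  6  7  8  9 10 11 12 13 14
G :  0  1  0  1  0  1  0  1  0  1  0  1  0  1  0
G(n+2) = G(n) holds for n = 0,…,8 (a full window of length max(S) = 9), so the sequence is purely periodic with period 2.

2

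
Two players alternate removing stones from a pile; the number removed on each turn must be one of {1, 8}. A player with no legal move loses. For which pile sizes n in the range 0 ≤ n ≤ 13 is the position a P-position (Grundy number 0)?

0, 2, 4, 6, 9, 11, 13

G(0) = 0
G(1) = mex{0} = 1
G(2) = mex{1} = 0
G(3) = mex{0} = 1
G(4) = mex{1} = 0
G(5) = mex{0} = 1
G(6) = mex{1} = 0
G(7) = mex{0} = 1
G(8) = mex{1,0} = 2
G(9) = mex{2,1} = 0
G(10) = mex{0,0} = 1
G(11) = mex{1,1} = 0
G(12) = mex{0,0} = 1
G(13) = mex{1,1} = 0
P-positions are exactly the n with G(n) = 0.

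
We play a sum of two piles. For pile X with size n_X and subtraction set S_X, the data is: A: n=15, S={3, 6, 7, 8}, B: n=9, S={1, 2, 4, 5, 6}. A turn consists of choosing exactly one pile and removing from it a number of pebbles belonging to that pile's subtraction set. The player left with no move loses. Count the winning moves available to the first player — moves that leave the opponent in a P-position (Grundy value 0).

2

Pile A, S = {3, 6, 7, 8}:
G(0) = 0
G(1) = mex{} = 0
G(2) = mex{} = 0
G(3) = mex{0} = 1
G(4) = mex{0} = 1
G(5) = mex{0} = 1
G(6) = mex{1,0} = 2
G(7) = mex{1,0,0} = 2
G(8) = mex{1,0,0,0} = 2
G(9) = mex{2,1,0,0} = 3
G(10) = mex{2,1,1,0} = 3
G(11) = mex{2,1,1,1} = 0
G(12) = mex{3,2,1,1} = 0
G(13) = mex{3,2,2,1} = 0
G(14) = mex{0,2,2,2} = 1
G(15) = mex{0,3,2,2} = 1
G_A(15) = 1.
Pile B, S = {1, 2, 4, 5, 6}:
n : 0 1 2 3 4 5 6 7 8 9
G : 0 1 2 0 1 2 3 4 5 3
G_B(9) = 3.
Combined Grundy value = 1 ⊕ 3 = 2.
A winning move leaves total XOR = 0, i.e. changes one component's Grundy value g to g ⊕ X where X is the current total.
Pile A: need g' = 1⊕2 = 3. Options: 15−3→G=0, 15−6→G=3, 15−7→G=2, 15−8→G=2. Hits: 1.
Pile B: need g' = 3⊕2 = 1. Options: 9−1→G=5, 9−2→G=4, 9−4→G=2, 9−5→G=1, 9−6→G=0. Hits: 1.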